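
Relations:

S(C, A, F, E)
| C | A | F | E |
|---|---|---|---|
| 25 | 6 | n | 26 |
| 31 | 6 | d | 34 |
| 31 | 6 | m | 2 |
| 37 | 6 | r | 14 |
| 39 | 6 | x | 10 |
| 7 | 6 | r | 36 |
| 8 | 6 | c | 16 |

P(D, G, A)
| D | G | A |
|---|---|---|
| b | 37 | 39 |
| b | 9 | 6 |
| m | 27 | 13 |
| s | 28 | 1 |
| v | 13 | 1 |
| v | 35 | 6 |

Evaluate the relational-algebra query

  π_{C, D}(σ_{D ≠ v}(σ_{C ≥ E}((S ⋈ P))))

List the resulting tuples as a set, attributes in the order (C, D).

{(31, b), (37, b), (39, b)}

Joining S and P on A yields {(25, 6, n, 26, b, 9), (25, 6, n, 26, v, 35), (31, 6, d, 34, b, 9), (31, 6, d, 34, v, 35), (31, 6, m, 2, b, 9), (31, 6, m, 2, v, 35), (37, 6, r, 14, b, 9), (37, 6, r, 14, v, 35), (39, 6, x, 10, b, 9), (39, 6, x, 10, v, 35), (7, 6, r, 36, b, 9), (7, 6, r, 36, v, 35), (8, 6, c, 16, b, 9), (8, 6, c, 16, v, 35)}.
Filtering on C ≥ E leaves {(31, 6, m, 2, b, 9), (31, 6, m, 2, v, 35), (37, 6, r, 14, b, 9), (37, 6, r, 14, v, 35), (39, 6, x, 10, b, 9), (39, 6, x, 10, v, 35)}.
Filtering on D ≠ v leaves {(31, 6, m, 2, b, 9), (37, 6, r, 14, b, 9), (39, 6, x, 10, b, 9)}.
π_{C, D} gives {(31, b), (37, b), (39, b)}.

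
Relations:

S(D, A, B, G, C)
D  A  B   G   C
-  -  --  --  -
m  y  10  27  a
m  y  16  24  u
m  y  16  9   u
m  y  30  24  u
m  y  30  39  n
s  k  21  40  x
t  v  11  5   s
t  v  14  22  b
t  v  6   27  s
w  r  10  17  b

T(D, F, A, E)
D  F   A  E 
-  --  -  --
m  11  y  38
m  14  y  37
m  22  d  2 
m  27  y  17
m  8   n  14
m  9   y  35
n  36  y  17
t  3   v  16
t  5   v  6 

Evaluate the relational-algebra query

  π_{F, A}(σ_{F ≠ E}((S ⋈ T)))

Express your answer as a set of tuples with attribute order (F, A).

Joining S and T on D, A yields {(m, y, 10, 27, a, 11, 38), (m, y, 10, 27, a, 14, 37), (m, y, 10, 27, a, 27, 17), (m, y, 10, 27, a, 9, 35), (m, y, 16, 24, u, 11, 38), (m, y, 16, 24, u, 14, 37), (m, y, 16, 24, u, 27, 17), (m, y, 16, 24, u, 9, 35), (m, y, 16, 9, u, 11, 38), (m, y, 16, 9, u, 14, 37), (m, y, 16, 9, u, 27, 17), (m, y, 16, 9, u, 9, 35), (m, y, 30, 24, u, 11, 38), (m, y, 30, 24, u, 14, 37), (m, y, 30, 24, u, 27, 17), (m, y, 30, 24, u, 9, 35), (m, y, 30, 39, n, 11, 38), (m, y, 30, 39, n, 14, 37), (m, y, 30, 39, n, 27, 17), (m, y, 30, 39, n, 9, 35), (t, v, 11, 5, s, 3, 16), (t, v, 11, 5, s, 5, 6), (t, v, 14, 22, b, 3, 16), (t, v, 14, 22, b, 5, 6), (t, v, 6, 27, s, 3, 16), (t, v, 6, 27, s, 5, 6)}.
σ[F ≠ E]: keep tuples satisfying F ≠ E → {(m, y, 10, 27, a, 11, 38), (m, y, 10, 27, a, 14, 37), (m, y, 10, 27, a, 27, 17), (m, y, 10, 27, a, 9, 35), (m, y, 16, 24, u, 11, 38), (m, y, 16, 24, u, 14, 37), (m, y, 16, 24, u, 27, 17), (m, y, 16, 24, u, 9, 35), (m, y, 16, 9, u, 11, 38), (m, y, 16, 9, u, 14, 37), (m, y, 16, 9, u, 27, 17), (m, y, 16, 9, u, 9, 35), (m, y, 30, 24, u, 11, 38), (m, y, 30, 24, u, 14, 37), (m, y, 30, 24, u, 27, 17), (m, y, 30, 24, u, 9, 35), (m, y, 30, 39, n, 11, 38), (m, y, 30, 39, n, 14, 37), (m, y, 30, 39, n, 27, 17), (m, y, 30, 39, n, 9, 35), (t, v, 11, 5, s, 3, 16), (t, v, 11, 5, s, 5, 6), (t, v, 14, 22, b, 3, 16), (t, v, 14, 22, b, 5, 6), (t, v, 6, 27, s, 3, 16), (t, v, 6, 27, s, 5, 6)}
Keep only column(s) F, A (20 duplicate(s) eliminated): {(11, y), (14, y), (27, y), (3, v), (5, v), (9, y)}

{(11, y), (14, y), (27, y), (3, v), (5, v), (9, y)}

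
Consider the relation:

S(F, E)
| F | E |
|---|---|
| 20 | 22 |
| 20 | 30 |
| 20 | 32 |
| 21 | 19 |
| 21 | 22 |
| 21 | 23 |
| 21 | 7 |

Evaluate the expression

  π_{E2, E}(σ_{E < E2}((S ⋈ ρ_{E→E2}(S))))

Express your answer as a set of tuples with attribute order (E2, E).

ρ[E→E2]: schema becomes (F, E2); tuples unchanged.
Natural join on F: {(20, 22, 22), (20, 22, 30), (20, 22, 32), (20, 30, 22), (20, 30, 30), (20, 30, 32), (20, 32, 22), (20, 32, 30), (20, 32, 32), (21, 19, 19), (21, 19, 22), (21, 19, 23), (21, 19, 7), (21, 22, 19), (21, 22, 22), (21, 22, 23), (21, 22, 7), (21, 23, 19), (21, 23, 22), (21, 23, 23), (21, 23, 7), (21, 7, 19), (21, 7, 22), (21, 7, 23), (21, 7, 7)}
σ[E < E2]: keep tuples satisfying E < E2 → {(20, 22, 30), (20, 22, 32), (20, 30, 32), (21, 19, 22), (21, 19, 23), (21, 22, 23), (21, 7, 19), (21, 7, 22), (21, 7, 23)}
π_{E2, E} gives {(19, 7), (22, 19), (22, 7), (23, 19), (23, 22), (23, 7), (30, 22), (32, 22), (32, 30)}.

{(19, 7), (22, 19), (22, 7), (23, 19), (23, 22), (23, 7), (30, 22), (32, 22), (32, 30)}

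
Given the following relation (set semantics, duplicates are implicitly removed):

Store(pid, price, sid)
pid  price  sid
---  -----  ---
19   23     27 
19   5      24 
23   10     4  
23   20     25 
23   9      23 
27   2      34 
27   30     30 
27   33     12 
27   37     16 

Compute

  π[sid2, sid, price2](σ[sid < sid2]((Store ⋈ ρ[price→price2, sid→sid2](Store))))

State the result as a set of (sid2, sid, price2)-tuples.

ρ[price→price2, sid→sid2]: schema becomes (pid, price2, sid2); tuples unchanged.
Joining Store and ρ[price→price2, sid→sid2](Store) on pid yields {(19, 23, 27, 23, 27), (19, 23, 27, 5, 24), (19, 5, 24, 23, 27), (19, 5, 24, 5, 24), (23, 10, 4, 10, 4), (23, 10, 4, 20, 25), (23, 10, 4, 9, 23), (23, 20, 25, 10, 4), (23, 20, 25, 20, 25), (23, 20, 25, 9, 23), (23, 9, 23, 10, 4), (23, 9, 23, 20, 25), (23, 9, 23, 9, 23), (27, 2, 34, 2, 34), (27, 2, 34, 30, 30), (27, 2, 34, 33, 12), (27, 2, 34, 37, 16), (27, 30, 30, 2, 34), (27, 30, 30, 30, 30), (27, 30, 30, 33, 12), (27, 30, 30, 37, 16), (27, 33, 12, 2, 34), (27, 33, 12, 30, 30), (27, 33, 12, 33, 12), (27, 33, 12, 37, 16), (27, 37, 16, 2, 34), (27, 37, 16, 30, 30), (27, 37, 16, 33, 12), (27, 37, 16, 37, 16)}.
Filtering on sid < sid2 leaves {(19, 5, 24, 23, 27), (23, 10, 4, 20, 25), (23, 10, 4, 9, 23), (23, 9, 23, 20, 25), (27, 30, 30, 2, 34), (27, 33, 12, 2, 34), (27, 33, 12, 30, 30), (27, 33, 12, 37, 16), (27, 37, 16, 2, 34), (27, 37, 16, 30, 30)}.
Keep only column(s) sid2, sid, price2: {(16, 12, 37), (23, 4, 9), (25, 23, 20), (25, 4, 20), (27, 24, 23), (30, 12, 30), (30, 16, 30), (34, 12, 2), (34, 16, 2), (34, 30, 2)}

{(16, 12, 37), (23, 4, 9), (25, 23, 20), (25, 4, 20), (27, 24, 23), (30, 12, 30), (30, 16, 30), (34, 12, 2), (34, 16, 2), (34, 30, 2)}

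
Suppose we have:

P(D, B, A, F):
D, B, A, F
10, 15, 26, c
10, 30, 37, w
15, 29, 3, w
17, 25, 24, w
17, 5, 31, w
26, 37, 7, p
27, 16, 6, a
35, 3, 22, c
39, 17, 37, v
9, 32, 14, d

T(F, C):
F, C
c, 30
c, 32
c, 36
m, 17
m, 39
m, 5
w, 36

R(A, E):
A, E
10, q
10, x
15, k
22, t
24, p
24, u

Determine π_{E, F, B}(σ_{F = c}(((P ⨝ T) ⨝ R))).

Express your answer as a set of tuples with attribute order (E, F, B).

{(t, c, 3)}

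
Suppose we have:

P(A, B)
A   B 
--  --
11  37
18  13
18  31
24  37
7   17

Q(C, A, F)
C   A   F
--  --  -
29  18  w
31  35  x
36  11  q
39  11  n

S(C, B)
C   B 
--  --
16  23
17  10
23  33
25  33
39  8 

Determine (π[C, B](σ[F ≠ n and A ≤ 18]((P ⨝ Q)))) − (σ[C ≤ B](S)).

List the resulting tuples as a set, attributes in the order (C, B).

{(29, 13), (29, 31), (36, 37)}

Natural join on A: {(11, 37, 36, q), (11, 37, 39, n), (18, 13, 29, w), (18, 31, 29, w)}
Apply σ_{F ≠ n and A ≤ 18}; surviving tuples: {(11, 37, 36, q), (18, 13, 29, w), (18, 31, 29, w)}
π_{C, B} gives {(29, 13), (29, 31), (36, 37)}.
Apply σ_{C ≤ B}; surviving tuples: {(16, 23), (23, 33), (25, 33)}
Set difference of the two operands is {(29, 13), (29, 31), (36, 37)}.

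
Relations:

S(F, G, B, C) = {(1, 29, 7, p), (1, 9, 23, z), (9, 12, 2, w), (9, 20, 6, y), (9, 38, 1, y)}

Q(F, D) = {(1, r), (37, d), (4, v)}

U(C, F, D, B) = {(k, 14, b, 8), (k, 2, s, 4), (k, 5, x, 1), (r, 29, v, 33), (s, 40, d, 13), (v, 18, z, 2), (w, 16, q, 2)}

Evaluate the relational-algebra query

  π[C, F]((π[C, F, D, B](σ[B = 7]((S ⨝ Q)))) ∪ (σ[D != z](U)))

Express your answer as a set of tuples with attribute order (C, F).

Joining S and Q on F yields {(1, 29, 7, p, r), (1, 9, 23, z, r)}.
Apply σ_{B = 7}; surviving tuples: {(1, 29, 7, p, r)}
Keep only column(s) C, F, D, B: {(p, 1, r, 7)}
Apply σ_{D != z}; surviving tuples: {(k, 14, b, 8), (k, 2, s, 4), (k, 5, x, 1), (r, 29, v, 33), (s, 40, d, 13), (w, 16, q, 2)}
Taking the union: {(k, 14, b, 8), (k, 2, s, 4), (k, 5, x, 1), (p, 1, r, 7), (r, 29, v, 33), (s, 40, d, 13), (w, 16, q, 2)}
Keep only column(s) C, F: {(k, 14), (k, 2), (k, 5), (p, 1), (r, 29), (s, 40), (w, 16)}

{(k, 14), (k, 2), (k, 5), (p, 1), (r, 29), (s, 40), (w, 16)}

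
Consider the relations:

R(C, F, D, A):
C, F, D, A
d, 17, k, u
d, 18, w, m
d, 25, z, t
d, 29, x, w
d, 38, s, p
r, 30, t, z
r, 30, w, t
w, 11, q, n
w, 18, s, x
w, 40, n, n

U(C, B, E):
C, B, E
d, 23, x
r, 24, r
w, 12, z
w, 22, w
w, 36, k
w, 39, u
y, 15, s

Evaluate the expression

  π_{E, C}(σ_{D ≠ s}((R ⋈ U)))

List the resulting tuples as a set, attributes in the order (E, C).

{(k, w), (r, r), (u, w), (w, w), (x, d), (z, w)}

R ⋈ U (natural join on C): {(d, 17, k, u, 23, x), (d, 18, w, m, 23, x), (d, 25, z, t, 23, x), (d, 29, x, w, 23, x), (d, 38, s, p, 23, x), (r, 30, t, z, 24, r), (r, 30, w, t, 24, r), (w, 11, q, n, 12, z), (w, 11, q, n, 22, w), (w, 11, q, n, 36, k), (w, 11, q, n, 39, u), (w, 18, s, x, 12, z), (w, 18, s, x, 22, w), (w, 18, s, x, 36, k), (w, 18, s, x, 39, u), (w, 40, n, n, 12, z), (w, 40, n, n, 22, w), (w, 40, n, n, 36, k), (w, 40, n, n, 39, u)}
Filtering on D ≠ s leaves {(d, 17, k, u, 23, x), (d, 18, w, m, 23, x), (d, 25, z, t, 23, x), (d, 29, x, w, 23, x), (r, 30, t, z, 24, r), (r, 30, w, t, 24, r), (w, 11, q, n, 12, z), (w, 11, q, n, 22, w), (w, 11, q, n, 36, k), (w, 11, q, n, 39, u), (w, 40, n, n, 12, z), (w, 40, n, n, 22, w), (w, 40, n, n, 36, k), (w, 40, n, n, 39, u)}.
π[E, C]: project onto (E, C) (8 duplicate(s) eliminated) → {(k, w), (r, r), (u, w), (w, w), (x, d), (z, w)}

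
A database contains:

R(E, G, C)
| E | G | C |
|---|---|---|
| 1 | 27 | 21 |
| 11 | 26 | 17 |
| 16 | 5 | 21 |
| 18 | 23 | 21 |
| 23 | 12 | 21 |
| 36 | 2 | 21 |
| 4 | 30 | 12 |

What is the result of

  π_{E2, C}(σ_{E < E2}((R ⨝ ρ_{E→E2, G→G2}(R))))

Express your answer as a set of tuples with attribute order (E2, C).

{(16, 21), (18, 21), (23, 21), (36, 21)}

ρ[E→E2, G→G2]: schema becomes (E2, G2, C); tuples unchanged.
Joining R and ρ_{E→E2, G→G2}(R) on C yields {(1, 27, 21, 1, 27), (1, 27, 21, 16, 5), (1, 27, 21, 18, 23), (1, 27, 21, 23, 12), (1, 27, 21, 36, 2), (11, 26, 17, 11, 26), (16, 5, 21, 1, 27), (16, 5, 21, 16, 5), (16, 5, 21, 18, 23), (16, 5, 21, 23, 12), (16, 5, 21, 36, 2), (18, 23, 21, 1, 27), (18, 23, 21, 16, 5), (18, 23, 21, 18, 23), (18, 23, 21, 23, 12), (18, 23, 21, 36, 2), (23, 12, 21, 1, 27), (23, 12, 21, 16, 5), (23, 12, 21, 18, 23), (23, 12, 21, 23, 12), (23, 12, 21, 36, 2), (36, 2, 21, 1, 27), (36, 2, 21, 16, 5), (36, 2, 21, 18, 23), (36, 2, 21, 23, 12), (36, 2, 21, 36, 2), (4, 30, 12, 4, 30)}.
Selection E < E2: {(1, 27, 21, 16, 5), (1, 27, 21, 18, 23), (1, 27, 21, 23, 12), (1, 27, 21, 36, 2), (16, 5, 21, 18, 23), (16, 5, 21, 23, 12), (16, 5, 21, 36, 2), (18, 23, 21, 23, 12), (18, 23, 21, 36, 2), (23, 12, 21, 36, 2)}
π_{E2, C} gives {(16, 21), (18, 21), (23, 21), (36, 21)} (6 duplicate(s) eliminated).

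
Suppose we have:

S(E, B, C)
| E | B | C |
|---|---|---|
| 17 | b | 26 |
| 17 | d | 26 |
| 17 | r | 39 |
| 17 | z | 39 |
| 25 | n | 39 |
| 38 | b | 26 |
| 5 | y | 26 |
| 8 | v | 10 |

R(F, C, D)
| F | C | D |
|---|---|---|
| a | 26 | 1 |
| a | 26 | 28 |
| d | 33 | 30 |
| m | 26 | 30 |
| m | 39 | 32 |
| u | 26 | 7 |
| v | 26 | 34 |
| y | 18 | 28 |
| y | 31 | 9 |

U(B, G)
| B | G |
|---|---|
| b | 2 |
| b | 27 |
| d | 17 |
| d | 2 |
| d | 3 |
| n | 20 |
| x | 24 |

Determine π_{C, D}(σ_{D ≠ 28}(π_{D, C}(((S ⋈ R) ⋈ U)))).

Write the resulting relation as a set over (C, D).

{(26, 1), (26, 30), (26, 34), (26, 7), (39, 32)}

S ⋈ R (natural join on C): {(17, b, 26, a, 1), (17, b, 26, a, 28), (17, b, 26, m, 30), (17, b, 26, u, 7), (17, b, 26, v, 34), (17, d, 26, a, 1), (17, d, 26, a, 28), (17, d, 26, m, 30), (17, d, 26, u, 7), (17, d, 26, v, 34), (17, r, 39, m, 32), (17, z, 39, m, 32), (25, n, 39, m, 32), (38, b, 26, a, 1), (38, b, 26, a, 28), (38, b, 26, m, 30), (38, b, 26, u, 7), (38, b, 26, v, 34), (5, y, 26, a, 1), (5, y, 26, a, 28), (5, y, 26, m, 30), (5, y, 26, u, 7), (5, y, 26, v, 34)}
(S ⋈ R) ⋈ U (natural join on B): {(17, b, 26, a, 1, 2), (17, b, 26, a, 1, 27), (17, b, 26, a, 28, 2), (17, b, 26, a, 28, 27), (17, b, 26, m, 30, 2), (17, b, 26, m, 30, 27), (17, b, 26, u, 7, 2), (17, b, 26, u, 7, 27), (17, b, 26, v, 34, 2), (17, b, 26, v, 34, 27), (17, d, 26, a, 1, 17), (17, d, 26, a, 1, 2), (17, d, 26, a, 1, 3), (17, d, 26, a, 28, 17), (17, d, 26, a, 28, 2), (17, d, 26, a, 28, 3), (17, d, 26, m, 30, 17), (17, d, 26, m, 30, 2), (17, d, 26, m, 30, 3), (17, d, 26, u, 7, 17), (17, d, 26, u, 7, 2), (17, d, 26, u, 7, 3), (17, d, 26, v, 34, 17), (17, d, 26, v, 34, 2), (17, d, 26, v, 34, 3), (25, n, 39, m, 32, 20), (38, b, 26, a, 1, 2), (38, b, 26, a, 1, 27), (38, b, 26, a, 28, 2), (38, b, 26, a, 28, 27), (38, b, 26, m, 30, 2), (38, b, 26, m, 30, 27), (38, b, 26, u, 7, 2), (38, b, 26, u, 7, 27), (38, b, 26, v, 34, 2), (38, b, 26, v, 34, 27)}
Keep only column(s) D, C (30 duplicate(s) eliminated): {(1, 26), (28, 26), (30, 26), (32, 39), (34, 26), (7, 26)}
Filtering on D ≠ 28 leaves {(1, 26), (30, 26), (32, 39), (34, 26), (7, 26)}.
Keep only column(s) C, D: {(26, 1), (26, 30), (26, 34), (26, 7), (39, 32)}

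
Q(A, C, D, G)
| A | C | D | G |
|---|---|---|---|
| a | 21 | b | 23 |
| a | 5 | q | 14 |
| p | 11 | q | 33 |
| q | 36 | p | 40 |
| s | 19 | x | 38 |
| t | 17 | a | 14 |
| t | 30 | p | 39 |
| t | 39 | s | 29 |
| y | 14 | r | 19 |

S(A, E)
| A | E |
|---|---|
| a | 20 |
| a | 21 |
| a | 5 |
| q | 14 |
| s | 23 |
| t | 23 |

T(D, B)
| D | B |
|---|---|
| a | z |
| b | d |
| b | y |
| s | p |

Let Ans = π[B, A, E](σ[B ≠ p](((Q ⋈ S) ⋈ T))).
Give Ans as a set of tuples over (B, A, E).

{(d, a, 20), (d, a, 21), (d, a, 5), (y, a, 20), (y, a, 21), (y, a, 5), (z, t, 23)}

Natural join on A: {(a, 21, b, 23, 20), (a, 21, b, 23, 21), (a, 21, b, 23, 5), (a, 5, q, 14, 20), (a, 5, q, 14, 21), (a, 5, q, 14, 5), (q, 36, p, 40, 14), (s, 19, x, 38, 23), (t, 17, a, 14, 23), (t, 30, p, 39, 23), (t, 39, s, 29, 23)}
Natural join on D: {(a, 21, b, 23, 20, d), (a, 21, b, 23, 20, y), (a, 21, b, 23, 21, d), (a, 21, b, 23, 21, y), (a, 21, b, 23, 5, d), (a, 21, b, 23, 5, y), (t, 17, a, 14, 23, z), (t, 39, s, 29, 23, p)}
Apply σ_{B ≠ p}; surviving tuples: {(a, 21, b, 23, 20, d), (a, 21, b, 23, 20, y), (a, 21, b, 23, 21, d), (a, 21, b, 23, 21, y), (a, 21, b, 23, 5, d), (a, 21, b, 23, 5, y), (t, 17, a, 14, 23, z)}
π[B, A, E]: project onto (B, A, E) → {(d, a, 20), (d, a, 21), (d, a, 5), (y, a, 20), (y, a, 21), (y, a, 5), (z, t, 23)}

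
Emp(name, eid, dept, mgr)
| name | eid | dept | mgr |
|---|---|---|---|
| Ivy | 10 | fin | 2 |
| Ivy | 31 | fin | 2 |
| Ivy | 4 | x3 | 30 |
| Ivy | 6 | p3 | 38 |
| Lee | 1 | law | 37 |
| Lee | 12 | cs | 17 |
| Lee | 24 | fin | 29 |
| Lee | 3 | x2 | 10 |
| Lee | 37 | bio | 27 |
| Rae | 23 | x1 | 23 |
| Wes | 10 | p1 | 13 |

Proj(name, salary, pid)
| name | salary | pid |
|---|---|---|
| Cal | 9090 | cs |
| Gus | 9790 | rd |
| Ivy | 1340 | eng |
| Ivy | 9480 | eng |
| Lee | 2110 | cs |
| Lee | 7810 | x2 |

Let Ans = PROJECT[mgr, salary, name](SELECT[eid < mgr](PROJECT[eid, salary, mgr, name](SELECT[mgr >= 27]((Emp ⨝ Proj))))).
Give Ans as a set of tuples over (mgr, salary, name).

Joining Emp and Proj on name yields {(Ivy, 10, fin, 2, 1340, eng), (Ivy, 10, fin, 2, 9480, eng), (Ivy, 31, fin, 2, 1340, eng), (Ivy, 31, fin, 2, 9480, eng), (Ivy, 4, x3, 30, 1340, eng), (Ivy, 4, x3, 30, 9480, eng), (Ivy, 6, p3, 38, 1340, eng), (Ivy, 6, p3, 38, 9480, eng), (Lee, 1, law, 37, 2110, cs), (Lee, 1, law, 37, 7810, x2), (Lee, 12, cs, 17, 2110, cs), (Lee, 12, cs, 17, 7810, x2), (Lee, 24, fin, 29, 2110, cs), (Lee, 24, fin, 29, 7810, x2), (Lee, 3, x2, 10, 2110, cs), (Lee, 3, x2, 10, 7810, x2), (Lee, 37, bio, 27, 2110, cs), (Lee, 37, bio, 27, 7810, x2)}.
σ[mgr >= 27]: keep tuples satisfying mgr >= 27 → {(Ivy, 4, x3, 30, 1340, eng), (Ivy, 4, x3, 30, 9480, eng), (Ivy, 6, p3, 38, 1340, eng), (Ivy, 6, p3, 38, 9480, eng), (Lee, 1, law, 37, 2110, cs), (Lee, 1, law, 37, 7810, x2), (Lee, 24, fin, 29, 2110, cs), (Lee, 24, fin, 29, 7810, x2), (Lee, 37, bio, 27, 2110, cs), (Lee, 37, bio, 27, 7810, x2)}
Projecting to eid, salary, mgr, name: {(1, 2110, 37, Lee), (1, 7810, 37, Lee), (24, 2110, 29, Lee), (24, 7810, 29, Lee), (37, 2110, 27, Lee), (37, 7810, 27, Lee), (4, 1340, 30, Ivy), (4, 9480, 30, Ivy), (6, 1340, 38, Ivy), (6, 9480, 38, Ivy)}
σ[eid < mgr]: keep tuples satisfying eid < mgr → {(1, 2110, 37, Lee), (1, 7810, 37, Lee), (24, 2110, 29, Lee), (24, 7810, 29, Lee), (4, 1340, 30, Ivy), (4, 9480, 30, Ivy), (6, 1340, 38, Ivy), (6, 9480, 38, Ivy)}
Projecting to mgr, salary, name: {(29, 2110, Lee), (29, 7810, Lee), (30, 1340, Ivy), (30, 9480, Ivy), (37, 2110, Lee), (37, 7810, Lee), (38, 1340, Ivy), (38, 9480, Ivy)}

{(29, 2110, Lee), (29, 7810, Lee), (30, 1340, Ivy), (30, 9480, Ivy), (37, 2110, Lee), (37, 7810, Lee), (38, 1340, Ivy), (38, 9480, Ivy)}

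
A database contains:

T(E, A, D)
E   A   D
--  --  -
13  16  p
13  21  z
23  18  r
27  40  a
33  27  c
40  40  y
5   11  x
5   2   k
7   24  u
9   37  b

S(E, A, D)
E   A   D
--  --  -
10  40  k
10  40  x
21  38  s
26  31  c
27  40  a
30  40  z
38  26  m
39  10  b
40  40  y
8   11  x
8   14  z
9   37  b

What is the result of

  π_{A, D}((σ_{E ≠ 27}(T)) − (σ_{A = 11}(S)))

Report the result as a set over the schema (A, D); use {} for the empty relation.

Selection E ≠ 27: {(13, 16, p), (13, 21, z), (23, 18, r), (33, 27, c), (40, 40, y), (5, 11, x), (5, 2, k), (7, 24, u), (9, 37, b)}
Selection A = 11: {(8, 11, x)}
Set difference of the two operands is {(13, 16, p), (13, 21, z), (23, 18, r), (33, 27, c), (40, 40, y), (5, 11, x), (5, 2, k), (7, 24, u), (9, 37, b)}.
Keep only column(s) A, D: {(11, x), (16, p), (18, r), (2, k), (21, z), (24, u), (27, c), (37, b), (40, y)}

{(11, x), (16, p), (18, r), (2, k), (21, z), (24, u), (27, c), (37, b), (40, y)}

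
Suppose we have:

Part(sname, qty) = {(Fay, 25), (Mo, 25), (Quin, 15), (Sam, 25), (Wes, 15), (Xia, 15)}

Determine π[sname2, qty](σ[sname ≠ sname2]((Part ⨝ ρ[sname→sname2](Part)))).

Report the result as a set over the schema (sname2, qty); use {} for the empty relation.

{(Fay, 25), (Mo, 25), (Quin, 15), (Sam, 25), (Wes, 15), (Xia, 15)}

ρ[sname→sname2]: schema becomes (sname2, qty); tuples unchanged.
Joining Part and ρ[sname→sname2](Part) on qty yields {(Fay, 25, Fay), (Fay, 25, Mo), (Fay, 25, Sam), (Mo, 25, Fay), (Mo, 25, Mo), (Mo, 25, Sam), (Quin, 15, Quin), (Quin, 15, Wes), (Quin, 15, Xia), (Sam, 25, Fay), (Sam, 25, Mo), (Sam, 25, Sam), (Wes, 15, Quin), (Wes, 15, Wes), (Wes, 15, Xia), (Xia, 15, Quin), (Xia, 15, Wes), (Xia, 15, Xia)}.
Filtering on sname ≠ sname2 leaves {(Fay, 25, Mo), (Fay, 25, Sam), (Mo, 25, Fay), (Mo, 25, Sam), (Quin, 15, Wes), (Quin, 15, Xia), (Sam, 25, Fay), (Sam, 25, Mo), (Wes, 15, Quin), (Wes, 15, Xia), (Xia, 15, Quin), (Xia, 15, Wes)}.
Keep only column(s) sname2, qty (6 duplicate(s) eliminated): {(Fay, 25), (Mo, 25), (Quin, 15), (Sam, 25), (Wes, 15), (Xia, 15)}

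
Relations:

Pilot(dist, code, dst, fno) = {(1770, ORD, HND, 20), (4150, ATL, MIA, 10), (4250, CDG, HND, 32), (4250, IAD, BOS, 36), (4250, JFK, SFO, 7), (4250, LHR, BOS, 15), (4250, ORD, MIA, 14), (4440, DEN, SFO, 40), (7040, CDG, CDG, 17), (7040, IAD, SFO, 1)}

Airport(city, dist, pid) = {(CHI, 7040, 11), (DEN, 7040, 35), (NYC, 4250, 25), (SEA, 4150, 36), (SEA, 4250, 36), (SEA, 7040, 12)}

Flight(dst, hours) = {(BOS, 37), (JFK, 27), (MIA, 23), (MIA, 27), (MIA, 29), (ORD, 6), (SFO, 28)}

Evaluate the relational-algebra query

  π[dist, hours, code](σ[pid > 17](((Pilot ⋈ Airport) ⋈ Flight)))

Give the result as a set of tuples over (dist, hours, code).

{(4150, 23, ATL), (4150, 27, ATL), (4150, 29, ATL), (4250, 23, ORD), (4250, 27, ORD), (4250, 28, JFK), (4250, 29, ORD), (4250, 37, IAD), (4250, 37, LHR), (7040, 28, IAD)}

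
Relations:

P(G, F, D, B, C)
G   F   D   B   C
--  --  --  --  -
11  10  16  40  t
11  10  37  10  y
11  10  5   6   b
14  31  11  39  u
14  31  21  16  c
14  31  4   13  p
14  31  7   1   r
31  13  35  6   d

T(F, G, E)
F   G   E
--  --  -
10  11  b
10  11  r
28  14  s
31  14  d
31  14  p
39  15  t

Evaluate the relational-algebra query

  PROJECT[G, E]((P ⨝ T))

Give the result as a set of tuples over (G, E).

P ⋈ T (natural join on G, F): {(11, 10, 16, 40, t, b), (11, 10, 16, 40, t, r), (11, 10, 37, 10, y, b), (11, 10, 37, 10, y, r), (11, 10, 5, 6, b, b), (11, 10, 5, 6, b, r), (14, 31, 11, 39, u, d), (14, 31, 11, 39, u, p), (14, 31, 21, 16, c, d), (14, 31, 21, 16, c, p), (14, 31, 4, 13, p, d), (14, 31, 4, 13, p, p), (14, 31, 7, 1, r, d), (14, 31, 7, 1, r, p)}
Keep only column(s) G, E (10 duplicate(s) eliminated): {(11, b), (11, r), (14, d), (14, p)}

{(11, b), (11, r), (14, d), (14, p)}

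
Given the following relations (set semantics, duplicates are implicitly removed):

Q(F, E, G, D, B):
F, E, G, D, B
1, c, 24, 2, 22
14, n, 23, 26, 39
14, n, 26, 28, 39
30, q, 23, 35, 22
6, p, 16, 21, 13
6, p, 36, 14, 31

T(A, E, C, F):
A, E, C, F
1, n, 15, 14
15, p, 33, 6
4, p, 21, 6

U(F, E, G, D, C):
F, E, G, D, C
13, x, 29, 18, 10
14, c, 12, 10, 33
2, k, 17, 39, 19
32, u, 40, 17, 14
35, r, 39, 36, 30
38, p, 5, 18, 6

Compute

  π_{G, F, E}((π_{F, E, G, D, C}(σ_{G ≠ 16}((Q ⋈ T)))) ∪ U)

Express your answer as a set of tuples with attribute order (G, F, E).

{(12, 14, c), (17, 2, k), (23, 14, n), (26, 14, n), (29, 13, x), (36, 6, p), (39, 35, r), (40, 32, u), (5, 38, p)}

Natural join on F, E: {(14, n, 23, 26, 39, 1, 15), (14, n, 26, 28, 39, 1, 15), (6, p, 16, 21, 13, 15, 33), (6, p, 16, 21, 13, 4, 21), (6, p, 36, 14, 31, 15, 33), (6, p, 36, 14, 31, 4, 21)}
Selection G ≠ 16: {(14, n, 23, 26, 39, 1, 15), (14, n, 26, 28, 39, 1, 15), (6, p, 36, 14, 31, 15, 33), (6, p, 36, 14, 31, 4, 21)}
Keep only column(s) F, E, G, D, C: {(14, n, 23, 26, 15), (14, n, 26, 28, 15), (6, p, 36, 14, 21), (6, p, 36, 14, 33)}
Union: {(14, n, 23, 26, 15), (14, n, 26, 28, 15), (6, p, 36, 14, 21), (6, p, 36, 14, 33)} with {(13, x, 29, 18, 10), (14, c, 12, 10, 33), (2, k, 17, 39, 19), (32, u, 40, 17, 14), (35, r, 39, 36, 30), (38, p, 5, 18, 6)} → {(13, x, 29, 18, 10), (14, c, 12, 10, 33), (14, n, 23, 26, 15), (14, n, 26, 28, 15), (2, k, 17, 39, 19), (32, u, 40, 17, 14), (35, r, 39, 36, 30), (38, p, 5, 18, 6), (6, p, 36, 14, 21), (6, p, 36, 14, 33)}
Keep only column(s) G, F, E (1 duplicate(s) eliminated): {(12, 14, c), (17, 2, k), (23, 14, n), (26, 14, n), (29, 13, x), (36, 6, p), (39, 35, r), (40, 32, u), (5, 38, p)}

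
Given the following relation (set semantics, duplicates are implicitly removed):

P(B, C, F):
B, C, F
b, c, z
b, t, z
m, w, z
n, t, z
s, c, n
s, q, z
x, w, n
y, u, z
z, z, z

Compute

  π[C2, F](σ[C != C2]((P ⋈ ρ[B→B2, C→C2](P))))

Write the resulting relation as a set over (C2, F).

ρ[B→B2, C→C2]: schema becomes (B2, C2, F); tuples unchanged.
Joining P and ρ[B→B2, C→C2](P) on F yields {(b, c, z, b, c), (b, c, z, b, t), (b, c, z, m, w), (b, c, z, n, t), (b, c, z, s, q), (b, c, z, y, u), (b, c, z, z, z), (b, t, z, b, c), (b, t, z, b, t), (b, t, z, m, w), (b, t, z, n, t), (b, t, z, s, q), (b, t, z, y, u), (b, t, z, z, z), (m, w, z, b, c), (m, w, z, b, t), (m, w, z, m, w), (m, w, z, n, t), (m, w, z, s, q), (m, w, z, y, u), (m, w, z, z, z), (n, t, z, b, c), (n, t, z, b, t), (n, t, z, m, w), (n, t, z, n, t), (n, t, z, s, q), (n, t, z, y, u), (n, t, z, z, z), (s, c, n, s, c), (s, c, n, x, w), (s, q, z, b, c), (s, q, z, b, t), (s, q, z, m, w), (s, q, z, n, t), (s, q, z, s, q), (s, q, z, y, u), (s, q, z, z, z), (x, w, n, s, c), (x, w, n, x, w), (y, u, z, b, c), (y, u, z, b, t), (y, u, z, m, w), (y, u, z, n, t), (y, u, z, s, q), (y, u, z, y, u), (y, u, z, z, z), (z, z, z, b, c), (z, z, z, b, t), (z, z, z, m, w), (z, z, z, n, t), (z, z, z, s, q), (z, z, z, y, u), (z, z, z, z, z)}.
Filtering on C != C2 leaves {(b, c, z, b, t), (b, c, z, m, w), (b, c, z, n, t), (b, c, z, s, q), (b, c, z, y, u), (b, c, z, z, z), (b, t, z, b, c), (b, t, z, m, w), (b, t, z, s, q), (b, t, z, y, u), (b, t, z, z, z), (m, w, z, b, c), (m, w, z, b, t), (m, w, z, n, t), (m, w, z, s, q), (m, w, z, y, u), (m, w, z, z, z), (n, t, z, b, c), (n, t, z, m, w), (n, t, z, s, q), (n, t, z, y, u), (n, t, z, z, z), (s, c, n, x, w), (s, q, z, b, c), (s, q, z, b, t), (s, q, z, m, w), (s, q, z, n, t), (s, q, z, y, u), (s, q, z, z, z), (x, w, n, s, c), (y, u, z, b, c), (y, u, z, b, t), (y, u, z, m, w), (y, u, z, n, t), (y, u, z, s, q), (y, u, z, z, z), (z, z, z, b, c), (z, z, z, b, t), (z, z, z, m, w), (z, z, z, n, t), (z, z, z, s, q), (z, z, z, y, u)}.
Keep only column(s) C2, F (34 duplicate(s) eliminated): {(c, n), (c, z), (q, z), (t, z), (u, z), (w, n), (w, z), (z, z)}

{(c, n), (c, z), (q, z), (t, z), (u, z), (w, n), (w, z), (z, z)}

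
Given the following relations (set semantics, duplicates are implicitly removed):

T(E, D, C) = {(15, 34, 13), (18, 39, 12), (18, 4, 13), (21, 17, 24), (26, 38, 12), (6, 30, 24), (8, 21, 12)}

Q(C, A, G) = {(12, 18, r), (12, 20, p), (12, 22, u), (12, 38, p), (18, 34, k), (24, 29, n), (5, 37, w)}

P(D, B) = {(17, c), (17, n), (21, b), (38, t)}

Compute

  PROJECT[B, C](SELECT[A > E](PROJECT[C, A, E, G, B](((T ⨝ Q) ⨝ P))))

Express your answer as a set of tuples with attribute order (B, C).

Natural join on C: {(18, 39, 12, 18, r), (18, 39, 12, 20, p), (18, 39, 12, 22, u), (18, 39, 12, 38, p), (21, 17, 24, 29, n), (26, 38, 12, 18, r), (26, 38, 12, 20, p), (26, 38, 12, 22, u), (26, 38, 12, 38, p), (6, 30, 24, 29, n), (8, 21, 12, 18, r), (8, 21, 12, 20, p), (8, 21, 12, 22, u), (8, 21, 12, 38, p)}
Natural join on D: {(21, 17, 24, 29, n, c), (21, 17, 24, 29, n, n), (26, 38, 12, 18, r, t), (26, 38, 12, 20, p, t), (26, 38, 12, 22, u, t), (26, 38, 12, 38, p, t), (8, 21, 12, 18, r, b), (8, 21, 12, 20, p, b), (8, 21, 12, 22, u, b), (8, 21, 12, 38, p, b)}
π[C, A, E, G, B]: project onto (C, A, E, G, B) → {(12, 18, 26, r, t), (12, 18, 8, r, b), (12, 20, 26, p, t), (12, 20, 8, p, b), (12, 22, 26, u, t), (12, 22, 8, u, b), (12, 38, 26, p, t), (12, 38, 8, p, b), (24, 29, 21, n, c), (24, 29, 21, n, n)}
Filtering on A > E leaves {(12, 18, 8, r, b), (12, 20, 8, p, b), (12, 22, 8, u, b), (12, 38, 26, p, t), (12, 38, 8, p, b), (24, 29, 21, n, c), (24, 29, 21, n, n)}.
π[B, C]: project onto (B, C) (3 duplicate(s) eliminated) → {(b, 12), (c, 24), (n, 24), (t, 12)}

{(b, 12), (c, 24), (n, 24), (t, 12)}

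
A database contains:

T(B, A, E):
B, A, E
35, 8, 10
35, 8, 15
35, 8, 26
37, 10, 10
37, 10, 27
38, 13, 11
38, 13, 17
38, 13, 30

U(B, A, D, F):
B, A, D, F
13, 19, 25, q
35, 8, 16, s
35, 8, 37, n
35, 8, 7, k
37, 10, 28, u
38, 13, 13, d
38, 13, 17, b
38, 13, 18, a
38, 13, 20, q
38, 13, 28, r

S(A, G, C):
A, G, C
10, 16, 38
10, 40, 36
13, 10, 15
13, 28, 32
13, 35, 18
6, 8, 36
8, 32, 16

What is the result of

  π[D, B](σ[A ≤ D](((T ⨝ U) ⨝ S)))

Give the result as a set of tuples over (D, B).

Natural join on B, A: {(35, 8, 10, 16, s), (35, 8, 10, 37, n), (35, 8, 10, 7, k), (35, 8, 15, 16, s), (35, 8, 15, 37, n), (35, 8, 15, 7, k), (35, 8, 26, 16, s), (35, 8, 26, 37, n), (35, 8, 26, 7, k), (37, 10, 10, 28, u), (37, 10, 27, 28, u), (38, 13, 11, 13, d), (38, 13, 11, 17, b), (38, 13, 11, 18, a), (38, 13, 11, 20, q), (38, 13, 11, 28, r), (38, 13, 17, 13, d), (38, 13, 17, 17, b), (38, 13, 17, 18, a), (38, 13, 17, 20, q), (38, 13, 17, 28, r), (38, 13, 30, 13, d), (38, 13, 30, 17, b), (38, 13, 30, 18, a), (38, 13, 30, 20, q), (38, 13, 30, 28, r)}
Natural join on A: {(35, 8, 10, 16, s, 32, 16), (35, 8, 10, 37, n, 32, 16), (35, 8, 10, 7, k, 32, 16), (35, 8, 15, 16, s, 32, 16), (35, 8, 15, 37, n, 32, 16), (35, 8, 15, 7, k, 32, 16), (35, 8, 26, 16, s, 32, 16), (35, 8, 26, 37, n, 32, 16), (35, 8, 26, 7, k, 32, 16), (37, 10, 10, 28, u, 16, 38), (37, 10, 10, 28, u, 40, 36), (37, 10, 27, 28, u, 16, 38), (37, 10, 27, 28, u, 40, 36), (38, 13, 11, 13, d, 10, 15), (38, 13, 11, 13, d, 28, 32), (38, 13, 11, 13, d, 35, 18), (38, 13, 11, 17, b, 10, 15), (38, 13, 11, 17, b, 28, 32), (38, 13, 11, 17, b, 35, 18), (38, 13, 11, 18, a, 10, 15), (38, 13, 11, 18, a, 28, 32), (38, 13, 11, 18, a, 35, 18), (38, 13, 11, 20, q, 10, 15), (38, 13, 11, 20, q, 28, 32), (38, 13, 11, 20, q, 35, 18), (38, 13, 11, 28, r, 10, 15), (38, 13, 11, 28, r, 28, 32), (38, 13, 11, 28, r, 35, 18), (38, 13, 17, 13, d, 10, 15), (38, 13, 17, 13, d, 28, 32), (38, 13, 17, 13, d, 35, 18), (38, 13, 17, 17, b, 10, 15), (38, 13, 17, 17, b, 28, 32), (38, 13, 17, 17, b, 35, 18), (38, 13, 17, 18, a, 10, 15), (38, 13, 17, 18, a, 28, 32), (38, 13, 17, 18, a, 35, 18), (38, 13, 17, 20, q, 10, 15), (38, 13, 17, 20, q, 28, 32), (38, 13, 17, 20, q, 35, 18), (38, 13, 17, 28, r, 10, 15), (38, 13, 17, 28, r, 28, 32), (38, 13, 17, 28, r, 35, 18), (38, 13, 30, 13, d, 10, 15), (38, 13, 30, 13, d, 28, 32), (38, 13, 30, 13, d, 35, 18), (38, 13, 30, 17, b, 10, 15), (38, 13, 30, 17, b, 28, 32), (38, 13, 30, 17, b, 35, 18), (38, 13, 30, 18, a, 10, 15), (38, 13, 30, 18, a, 28, 32), (38, 13, 30, 18, a, 35, 18), (38, 13, 30, 20, q, 10, 15), (38, 13, 30, 20, q, 28, 32), (38, 13, 30, 20, q, 35, 18), (38, 13, 30, 28, r, 10, 15), (38, 13, 30, 28, r, 28, 32), (38, 13, 30, 28, r, 35, 18)}
σ[A ≤ D]: keep tuples satisfying A ≤ D → {(35, 8, 10, 16, s, 32, 16), (35, 8, 10, 37, n, 32, 16), (35, 8, 15, 16, s, 32, 16), (35, 8, 15, 37, n, 32, 16), (35, 8, 26, 16, s, 32, 16), (35, 8, 26, 37, n, 32, 16), (37, 10, 10, 28, u, 16, 38), (37, 10, 10, 28, u, 40, 36), (37, 10, 27, 28, u, 16, 38), (37, 10, 27, 28, u, 40, 36), (38, 13, 11, 13, d, 10, 15), (38, 13, 11, 13, d, 28, 32), (38, 13, 11, 13, d, 35, 18), (38, 13, 11, 17, b, 10, 15), (38, 13, 11, 17, b, 28, 32), (38, 13, 11, 17, b, 35, 18), (38, 13, 11, 18, a, 10, 15), (38, 13, 11, 18, a, 28, 32), (38, 13, 11, 18, a, 35, 18), (38, 13, 11, 20, q, 10, 15), (38, 13, 11, 20, q, 28, 32), (38, 13, 11, 20, q, 35, 18), (38, 13, 11, 28, r, 10, 15), (38, 13, 11, 28, r, 28, 32), (38, 13, 11, 28, r, 35, 18), (38, 13, 17, 13, d, 10, 15), (38, 13, 17, 13, d, 28, 32), (38, 13, 17, 13, d, 35, 18), (38, 13, 17, 17, b, 10, 15), (38, 13, 17, 17, b, 28, 32), (38, 13, 17, 17, b, 35, 18), (38, 13, 17, 18, a, 10, 15), (38, 13, 17, 18, a, 28, 32), (38, 13, 17, 18, a, 35, 18), (38, 13, 17, 20, q, 10, 15), (38, 13, 17, 20, q, 28, 32), (38, 13, 17, 20, q, 35, 18), (38, 13, 17, 28, r, 10, 15), (38, 13, 17, 28, r, 28, 32), (38, 13, 17, 28, r, 35, 18), (38, 13, 30, 13, d, 10, 15), (38, 13, 30, 13, d, 28, 32), (38, 13, 30, 13, d, 35, 18), (38, 13, 30, 17, b, 10, 15), (38, 13, 30, 17, b, 28, 32), (38, 13, 30, 17, b, 35, 18), (38, 13, 30, 18, a, 10, 15), (38, 13, 30, 18, a, 28, 32), (38, 13, 30, 18, a, 35, 18), (38, 13, 30, 20, q, 10, 15), (38, 13, 30, 20, q, 28, 32), (38, 13, 30, 20, q, 35, 18), (38, 13, 30, 28, r, 10, 15), (38, 13, 30, 28, r, 28, 32), (38, 13, 30, 28, r, 35, 18)}
π[D, B]: project onto (D, B) (47 duplicate(s) eliminated) → {(13, 38), (16, 35), (17, 38), (18, 38), (20, 38), (28, 37), (28, 38), (37, 35)}

{(13, 38), (16, 35), (17, 38), (18, 38), (20, 38), (28, 37), (28, 38), (37, 35)}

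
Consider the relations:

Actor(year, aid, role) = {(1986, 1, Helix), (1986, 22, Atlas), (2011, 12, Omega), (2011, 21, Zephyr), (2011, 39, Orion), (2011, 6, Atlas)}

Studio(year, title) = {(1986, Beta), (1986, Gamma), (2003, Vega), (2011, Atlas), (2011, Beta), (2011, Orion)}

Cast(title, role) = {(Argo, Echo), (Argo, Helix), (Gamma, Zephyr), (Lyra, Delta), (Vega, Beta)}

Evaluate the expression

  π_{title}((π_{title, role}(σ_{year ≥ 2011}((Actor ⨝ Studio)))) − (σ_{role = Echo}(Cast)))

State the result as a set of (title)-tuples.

Natural join on year: {(1986, 1, Helix, Beta), (1986, 1, Helix, Gamma), (1986, 22, Atlas, Beta), (1986, 22, Atlas, Gamma), (2011, 12, Omega, Atlas), (2011, 12, Omega, Beta), (2011, 12, Omega, Orion), (2011, 21, Zephyr, Atlas), (2011, 21, Zephyr, Beta), (2011, 21, Zephyr, Orion), (2011, 39, Orion, Atlas), (2011, 39, Orion, Beta), (2011, 39, Orion, Orion), (2011, 6, Atlas, Atlas), (2011, 6, Atlas, Beta), (2011, 6, Atlas, Orion)}
Filtering on year ≥ 2011 leaves {(2011, 12, Omega, Atlas), (2011, 12, Omega, Beta), (2011, 12, Omega, Orion), (2011, 21, Zephyr, Atlas), (2011, 21, Zephyr, Beta), (2011, 21, Zephyr, Orion), (2011, 39, Orion, Atlas), (2011, 39, Orion, Beta), (2011, 39, Orion, Orion), (2011, 6, Atlas, Atlas), (2011, 6, Atlas, Beta), (2011, 6, Atlas, Orion)}.
Keep only column(s) title, role: {(Atlas, Atlas), (Atlas, Omega), (Atlas, Orion), (Atlas, Zephyr), (Beta, Atlas), (Beta, Omega), (Beta, Orion), (Beta, Zephyr), (Orion, Atlas), (Orion, Omega), (Orion, Orion), (Orion, Zephyr)}
Filtering on role = Echo leaves {(Argo, Echo)}.
Taking the difference: {(Atlas, Atlas), (Atlas, Omega), (Atlas, Orion), (Atlas, Zephyr), (Beta, Atlas), (Beta, Omega), (Beta, Orion), (Beta, Zephyr), (Orion, Atlas), (Orion, Omega), (Orion, Orion), (Orion, Zephyr)}
Keep only column(s) title (9 duplicate(s) eliminated): {Atlas, Beta, Orion}

{Atlas, Beta, Orion}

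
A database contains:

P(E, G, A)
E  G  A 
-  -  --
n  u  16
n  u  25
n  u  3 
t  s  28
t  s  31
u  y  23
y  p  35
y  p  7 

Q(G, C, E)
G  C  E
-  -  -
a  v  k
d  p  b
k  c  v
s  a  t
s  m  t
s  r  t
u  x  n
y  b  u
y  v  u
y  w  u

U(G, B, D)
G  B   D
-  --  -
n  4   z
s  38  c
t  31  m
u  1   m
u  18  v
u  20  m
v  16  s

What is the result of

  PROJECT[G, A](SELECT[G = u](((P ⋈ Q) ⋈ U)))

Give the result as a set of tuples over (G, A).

P ⋈ Q (natural join on E, G): {(n, u, 16, x), (n, u, 25, x), (n, u, 3, x), (t, s, 28, a), (t, s, 28, m), (t, s, 28, r), (t, s, 31, a), (t, s, 31, m), (t, s, 31, r), (u, y, 23, b), (u, y, 23, v), (u, y, 23, w)}
(P ⋈ Q) ⋈ U (natural join on G): {(n, u, 16, x, 1, m), (n, u, 16, x, 18, v), (n, u, 16, x, 20, m), (n, u, 25, x, 1, m), (n, u, 25, x, 18, v), (n, u, 25, x, 20, m), (n, u, 3, x, 1, m), (n, u, 3, x, 18, v), (n, u, 3, x, 20, m), (t, s, 28, a, 38, c), (t, s, 28, m, 38, c), (t, s, 28, r, 38, c), (t, s, 31, a, 38, c), (t, s, 31, m, 38, c), (t, s, 31, r, 38, c)}
Selection G = u: {(n, u, 16, x, 1, m), (n, u, 16, x, 18, v), (n, u, 16, x, 20, m), (n, u, 25, x, 1, m), (n, u, 25, x, 18, v), (n, u, 25, x, 20, m), (n, u, 3, x, 1, m), (n, u, 3, x, 18, v), (n, u, 3, x, 20, m)}
π[G, A]: project onto (G, A) (6 duplicate(s) eliminated) → {(u, 16), (u, 25), (u, 3)}

{(u, 16), (u, 25), (u, 3)}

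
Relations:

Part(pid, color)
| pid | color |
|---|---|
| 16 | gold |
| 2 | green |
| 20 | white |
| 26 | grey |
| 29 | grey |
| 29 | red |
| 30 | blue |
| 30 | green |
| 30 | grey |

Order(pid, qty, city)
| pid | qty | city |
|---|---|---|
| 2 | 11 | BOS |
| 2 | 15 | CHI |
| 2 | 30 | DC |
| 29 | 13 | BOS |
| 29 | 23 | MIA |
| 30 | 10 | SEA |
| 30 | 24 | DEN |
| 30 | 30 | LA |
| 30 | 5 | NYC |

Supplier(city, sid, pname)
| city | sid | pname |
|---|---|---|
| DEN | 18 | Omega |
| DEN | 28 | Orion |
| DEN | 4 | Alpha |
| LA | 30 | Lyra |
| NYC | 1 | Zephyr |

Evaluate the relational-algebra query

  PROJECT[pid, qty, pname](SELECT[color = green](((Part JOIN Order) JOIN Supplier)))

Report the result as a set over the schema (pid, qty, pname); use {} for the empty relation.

{(30, 24, Alpha), (30, 24, Omega), (30, 24, Orion), (30, 30, Lyra), (30, 5, Zephyr)}

Part ⋈ Order (natural join on pid): {(2, green, 11, BOS), (2, green, 15, CHI), (2, green, 30, DC), (29, grey, 13, BOS), (29, grey, 23, MIA), (29, red, 13, BOS), (29, red, 23, MIA), (30, blue, 10, SEA), (30, blue, 24, DEN), (30, blue, 30, LA), (30, blue, 5, NYC), (30, green, 10, SEA), (30, green, 24, DEN), (30, green, 30, LA), (30, green, 5, NYC), (30, grey, 10, SEA), (30, grey, 24, DEN), (30, grey, 30, LA), (30, grey, 5, NYC)}
(Part JOIN Order) ⋈ Supplier (natural join on city): {(30, blue, 24, DEN, 18, Omega), (30, blue, 24, DEN, 28, Orion), (30, blue, 24, DEN, 4, Alpha), (30, blue, 30, LA, 30, Lyra), (30, blue, 5, NYC, 1, Zephyr), (30, green, 24, DEN, 18, Omega), (30, green, 24, DEN, 28, Orion), (30, green, 24, DEN, 4, Alpha), (30, green, 30, LA, 30, Lyra), (30, green, 5, NYC, 1, Zephyr), (30, grey, 24, DEN, 18, Omega), (30, grey, 24, DEN, 28, Orion), (30, grey, 24, DEN, 4, Alpha), (30, grey, 30, LA, 30, Lyra), (30, grey, 5, NYC, 1, Zephyr)}
σ[color = green]: keep tuples satisfying color = green → {(30, green, 24, DEN, 18, Omega), (30, green, 24, DEN, 28, Orion), (30, green, 24, DEN, 4, Alpha), (30, green, 30, LA, 30, Lyra), (30, green, 5, NYC, 1, Zephyr)}
Projecting to pid, qty, pname: {(30, 24, Alpha), (30, 24, Omega), (30, 24, Orion), (30, 30, Lyra), (30, 5, Zephyr)}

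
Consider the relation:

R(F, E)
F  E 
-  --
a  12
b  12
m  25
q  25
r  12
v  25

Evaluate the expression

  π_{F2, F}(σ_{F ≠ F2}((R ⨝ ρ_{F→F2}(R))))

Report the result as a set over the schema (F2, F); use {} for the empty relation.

ρ[F→F2]: schema becomes (F2, E); tuples unchanged.
R ⋈ ρ_{F→F2}(R) (natural join on E): {(a, 12, a), (a, 12, b), (a, 12, r), (b, 12, a), (b, 12, b), (b, 12, r), (m, 25, m), (m, 25, q), (m, 25, v), (q, 25, m), (q, 25, q), (q, 25, v), (r, 12, a), (r, 12, b), (r, 12, r), (v, 25, m), (v, 25, q), (v, 25, v)}
Selection F ≠ F2: {(a, 12, b), (a, 12, r), (b, 12, a), (b, 12, r), (m, 25, q), (m, 25, v), (q, 25, m), (q, 25, v), (r, 12, a), (r, 12, b), (v, 25, m), (v, 25, q)}
Keep only column(s) F2, F: {(a, b), (a, r), (b, a), (b, r), (m, q), (m, v), (q, m), (q, v), (r, a), (r, b), (v, m), (v, q)}

{(a, b), (a, r), (b, a), (b, r), (m, q), (m, v), (q, m), (q, v), (r, a), (r, b), (v, m), (v, q)}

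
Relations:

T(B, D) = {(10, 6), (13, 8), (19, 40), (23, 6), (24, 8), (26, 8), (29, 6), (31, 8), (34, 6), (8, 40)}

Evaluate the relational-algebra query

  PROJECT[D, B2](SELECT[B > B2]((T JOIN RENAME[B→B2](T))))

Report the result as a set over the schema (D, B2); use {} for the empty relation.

{(40, 8), (6, 10), (6, 23), (6, 29), (8, 13), (8, 24), (8, 26)}

ρ[B→B2]: schema becomes (B2, D); tuples unchanged.
T ⋈ RENAME[B→B2](T) (natural join on D): {(10, 6, 10), (10, 6, 23), (10, 6, 29), (10, 6, 34), (13, 8, 13), (13, 8, 24), (13, 8, 26), (13, 8, 31), (19, 40, 19), (19, 40, 8), (23, 6, 10), (23, 6, 23), (23, 6, 29), (23, 6, 34), (24, 8, 13), (24, 8, 24), (24, 8, 26), (24, 8, 31), (26, 8, 13), (26, 8, 24), (26, 8, 26), (26, 8, 31), (29, 6, 10), (29, 6, 23), (29, 6, 29), (29, 6, 34), (31, 8, 13), (31, 8, 24), (31, 8, 26), (31, 8, 31), (34, 6, 10), (34, 6, 23), (34, 6, 29), (34, 6, 34), (8, 40, 19), (8, 40, 8)}
σ[B > B2]: keep tuples satisfying B > B2 → {(19, 40, 8), (23, 6, 10), (24, 8, 13), (26, 8, 13), (26, 8, 24), (29, 6, 10), (29, 6, 23), (31, 8, 13), (31, 8, 24), (31, 8, 26), (34, 6, 10), (34, 6, 23), (34, 6, 29)}
Projecting to D, B2 (6 duplicate(s) eliminated): {(40, 8), (6, 10), (6, 23), (6, 29), (8, 13), (8, 24), (8, 26)}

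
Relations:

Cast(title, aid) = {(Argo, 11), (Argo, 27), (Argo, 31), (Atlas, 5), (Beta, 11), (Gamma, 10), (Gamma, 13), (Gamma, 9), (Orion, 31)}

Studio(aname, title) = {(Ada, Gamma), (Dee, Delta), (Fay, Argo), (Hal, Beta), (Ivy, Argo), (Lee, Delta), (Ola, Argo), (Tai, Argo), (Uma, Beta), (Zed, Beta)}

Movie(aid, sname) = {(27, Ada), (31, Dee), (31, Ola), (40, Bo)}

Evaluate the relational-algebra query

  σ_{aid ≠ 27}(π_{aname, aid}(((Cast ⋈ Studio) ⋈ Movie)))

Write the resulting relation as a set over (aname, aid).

{(Fay, 31), (Ivy, 31), (Ola, 31), (Tai, 31)}

Cast ⋈ Studio (natural join on title): {(Argo, 11, Fay), (Argo, 11, Ivy), (Argo, 11, Ola), (Argo, 11, Tai), (Argo, 27, Fay), (Argo, 27, Ivy), (Argo, 27, Ola), (Argo, 27, Tai), (Argo, 31, Fay), (Argo, 31, Ivy), (Argo, 31, Ola), (Argo, 31, Tai), (Beta, 11, Hal), (Beta, 11, Uma), (Beta, 11, Zed), (Gamma, 10, Ada), (Gamma, 13, Ada), (Gamma, 9, Ada)}
(Cast ⋈ Studio) ⋈ Movie (natural join on aid): {(Argo, 27, Fay, Ada), (Argo, 27, Ivy, Ada), (Argo, 27, Ola, Ada), (Argo, 27, Tai, Ada), (Argo, 31, Fay, Dee), (Argo, 31, Fay, Ola), (Argo, 31, Ivy, Dee), (Argo, 31, Ivy, Ola), (Argo, 31, Ola, Dee), (Argo, 31, Ola, Ola), (Argo, 31, Tai, Dee), (Argo, 31, Tai, Ola)}
π[aname, aid]: project onto (aname, aid) (4 duplicate(s) eliminated) → {(Fay, 27), (Fay, 31), (Ivy, 27), (Ivy, 31), (Ola, 27), (Ola, 31), (Tai, 27), (Tai, 31)}
Filtering on aid ≠ 27 leaves {(Fay, 31), (Ivy, 31), (Ola, 31), (Tai, 31)}.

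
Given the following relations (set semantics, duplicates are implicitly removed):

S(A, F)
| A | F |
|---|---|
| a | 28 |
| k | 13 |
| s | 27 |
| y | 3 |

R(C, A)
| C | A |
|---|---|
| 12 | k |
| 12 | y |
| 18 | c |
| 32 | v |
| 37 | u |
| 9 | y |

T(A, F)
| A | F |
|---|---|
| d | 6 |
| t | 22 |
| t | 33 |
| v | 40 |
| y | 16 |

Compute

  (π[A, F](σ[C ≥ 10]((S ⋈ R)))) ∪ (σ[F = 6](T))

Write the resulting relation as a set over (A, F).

Joining S and R on A yields {(k, 13, 12), (y, 3, 12), (y, 3, 9)}.
Selection C ≥ 10: {(k, 13, 12), (y, 3, 12)}
Projecting to A, F: {(k, 13), (y, 3)}
Selection F = 6: {(d, 6)}
Union: {(k, 13), (y, 3)} with {(d, 6)} → {(d, 6), (k, 13), (y, 3)}

{(d, 6), (k, 13), (y, 3)}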